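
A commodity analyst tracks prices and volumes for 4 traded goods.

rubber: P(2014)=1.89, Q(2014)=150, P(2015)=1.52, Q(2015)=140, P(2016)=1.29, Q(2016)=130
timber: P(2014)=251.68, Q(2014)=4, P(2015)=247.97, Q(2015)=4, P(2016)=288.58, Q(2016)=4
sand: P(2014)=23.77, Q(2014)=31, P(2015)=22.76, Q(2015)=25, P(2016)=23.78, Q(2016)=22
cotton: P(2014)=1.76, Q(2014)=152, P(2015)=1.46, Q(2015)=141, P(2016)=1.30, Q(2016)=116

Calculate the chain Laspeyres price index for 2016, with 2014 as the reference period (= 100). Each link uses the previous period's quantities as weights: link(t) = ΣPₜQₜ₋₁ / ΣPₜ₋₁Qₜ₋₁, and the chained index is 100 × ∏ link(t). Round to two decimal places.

Link 2014→2015:
ΣP(2015)Q(2014) = 1.52×150 + 247.97×4 + 22.76×31 + 1.46×152 = 228 + 991.88 + 705.56 + 221.92 = 2147.36
ΣP(2014)Q(2014) = 1.89×150 + 251.68×4 + 23.77×31 + 1.76×152 = 283.5 + 1006.72 + 736.87 + 267.52 = 2294.61
link = 2147.36/2294.61 = 0.935828
Link 2015→2016:
ΣP(2016)Q(2015) = 1.29×140 + 288.58×4 + 23.78×25 + 1.30×141 = 180.6 + 1154.32 + 594.5 + 183.3 = 2112.72
ΣP(2015)Q(2015) = 1.52×140 + 247.97×4 + 22.76×25 + 1.46×141 = 212.8 + 991.88 + 569 + 205.86 = 1979.54
link = 2112.72/1979.54 = 1.067278
Chained index = 100 × 0.935828 × 1.067278 = 99.8789

99.88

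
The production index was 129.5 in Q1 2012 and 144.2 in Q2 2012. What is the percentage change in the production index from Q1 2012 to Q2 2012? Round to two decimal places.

11.35%

Change = (144.2 − 129.5) / 129.5 × 100
       = 14.7 / 129.5 × 100 = 11.3514%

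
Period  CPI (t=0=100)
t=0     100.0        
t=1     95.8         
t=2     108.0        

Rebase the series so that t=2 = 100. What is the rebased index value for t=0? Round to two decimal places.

92.59

Rebased(t=0) = 100.0 / 108.0 × 100 = 92.5926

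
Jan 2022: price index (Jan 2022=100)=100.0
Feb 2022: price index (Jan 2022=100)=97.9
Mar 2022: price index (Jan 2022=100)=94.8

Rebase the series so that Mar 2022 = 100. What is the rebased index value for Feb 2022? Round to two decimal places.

103.27

Rebased(Feb 2022) = 97.9 / 94.8 × 100 = 103.2700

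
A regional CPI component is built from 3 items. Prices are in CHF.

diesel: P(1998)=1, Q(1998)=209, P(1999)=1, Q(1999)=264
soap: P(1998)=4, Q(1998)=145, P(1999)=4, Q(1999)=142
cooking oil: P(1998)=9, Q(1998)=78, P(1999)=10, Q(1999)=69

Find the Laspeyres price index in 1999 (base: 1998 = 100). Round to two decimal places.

105.23

Laspeyres price index uses base-period quantities as weights.
ΣP(1999)·Q(1998) = 1×209 + 4×145 + 10×78 = 209 + 580 + 780 = 1569
ΣP(1998)·Q(1998) = 1×209 + 4×145 + 9×78 = 209 + 580 + 702 = 1491
Index = 1569 / 1491 × 100 = 105.2314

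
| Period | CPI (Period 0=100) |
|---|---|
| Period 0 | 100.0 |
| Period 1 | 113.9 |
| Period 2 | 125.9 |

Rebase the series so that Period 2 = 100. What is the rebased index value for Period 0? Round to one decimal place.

Rebased(Period 0) = 100.0 / 125.9 × 100 = 79.4281

79.4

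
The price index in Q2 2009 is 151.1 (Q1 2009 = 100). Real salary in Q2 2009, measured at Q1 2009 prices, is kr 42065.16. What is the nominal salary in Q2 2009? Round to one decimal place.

Nominal = Real × (Index/100) = 42065.16 × (151.1/100)
        = 42065.16 × 1.511 = 63560.4568

63560.5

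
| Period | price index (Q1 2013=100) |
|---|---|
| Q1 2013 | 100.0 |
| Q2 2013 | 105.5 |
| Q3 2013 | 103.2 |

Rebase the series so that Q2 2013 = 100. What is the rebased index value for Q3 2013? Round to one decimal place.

97.8

Rebased(Q3 2013) = 103.2 / 105.5 × 100 = 97.8199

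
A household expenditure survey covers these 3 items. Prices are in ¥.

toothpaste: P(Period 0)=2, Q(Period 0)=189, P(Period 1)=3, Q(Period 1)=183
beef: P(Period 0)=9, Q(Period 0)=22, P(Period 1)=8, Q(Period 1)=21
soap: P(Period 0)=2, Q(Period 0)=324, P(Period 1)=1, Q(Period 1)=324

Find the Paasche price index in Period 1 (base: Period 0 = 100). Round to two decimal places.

Paasche price index uses current-period quantities as weights.
ΣP(Period 1)·Q(Period 1) = 3×183 + 8×21 + 1×324 = 549 + 168 + 324 = 1041
ΣP(Period 0)·Q(Period 1) = 2×183 + 9×21 + 2×324 = 366 + 189 + 648 = 1203
Index = 1041 / 1203 × 100 = 86.5337

86.53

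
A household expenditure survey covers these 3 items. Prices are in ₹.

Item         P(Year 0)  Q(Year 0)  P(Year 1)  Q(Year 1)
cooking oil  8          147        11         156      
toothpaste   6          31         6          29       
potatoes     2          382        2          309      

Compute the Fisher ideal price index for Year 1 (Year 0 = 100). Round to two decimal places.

Laspeyres component (base-period weights):
ΣP(Year 1)Q(Year 0) = 11×147 + 6×31 + 2×382 = 1617 + 186 + 764 = 2567
ΣP(Year 0)Q(Year 0) = 8×147 + 6×31 + 2×382 = 1176 + 186 + 764 = 2126
L = 2567 / 2126 × 100 = 120.7432
Paasche component (current-period weights):
ΣP(Year 1)Q(Year 1) = 11×156 + 6×29 + 2×309 = 1716 + 174 + 618 = 2508
ΣP(Year 0)Q(Year 1) = 8×156 + 6×29 + 2×309 = 1248 + 174 + 618 = 2040
P = 2508 / 2040 × 100 = 122.9412
Fisher = √(L × P) = √(120.7432 × 122.9412) = 121.8372

121.84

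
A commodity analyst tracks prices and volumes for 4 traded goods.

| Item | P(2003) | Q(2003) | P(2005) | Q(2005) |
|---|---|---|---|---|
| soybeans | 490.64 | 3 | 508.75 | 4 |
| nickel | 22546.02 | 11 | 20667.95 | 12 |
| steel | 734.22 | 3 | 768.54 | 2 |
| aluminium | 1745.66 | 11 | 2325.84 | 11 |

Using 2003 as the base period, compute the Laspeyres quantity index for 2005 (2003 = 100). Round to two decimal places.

108.23

Laspeyres quantity index uses base-period prices as weights.
ΣP(2003)·Q(2005) = 490.64×4 + 22546.02×12 + 734.22×2 + 1745.66×11 = 1962.56 + 270552.24 + 1468.44 + 19202.26 = 293185.5
ΣP(2003)·Q(2003) = 490.64×3 + 22546.02×11 + 734.22×3 + 1745.66×11 = 1471.92 + 248006.22 + 2202.66 + 19202.26 = 270883.06
Index = 293185.5 / 270883.06 × 100 = 108.2332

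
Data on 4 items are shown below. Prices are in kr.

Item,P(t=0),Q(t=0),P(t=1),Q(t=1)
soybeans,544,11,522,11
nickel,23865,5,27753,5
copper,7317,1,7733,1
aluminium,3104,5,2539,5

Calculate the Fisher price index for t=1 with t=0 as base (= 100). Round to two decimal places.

Laspeyres component (base-period weights):
ΣP(t=1)Q(t=0) = 522×11 + 27753×5 + 7733×1 + 2539×5 = 5742 + 138765 + 7733 + 12695 = 164935
ΣP(t=0)Q(t=0) = 544×11 + 23865×5 + 7317×1 + 3104×5 = 5984 + 119325 + 7317 + 15520 = 148146
L = 164935 / 148146 × 100 = 111.3327
Paasche component (current-period weights):
ΣP(t=1)Q(t=1) = 522×11 + 27753×5 + 7733×1 + 2539×5 = 5742 + 138765 + 7733 + 12695 = 164935
ΣP(t=0)Q(t=1) = 544×11 + 23865×5 + 7317×1 + 3104×5 = 5984 + 119325 + 7317 + 15520 = 148146
P = 164935 / 148146 × 100 = 111.3327
Fisher = √(L × P) = √(111.3327 × 111.3327) = 111.3327

111.33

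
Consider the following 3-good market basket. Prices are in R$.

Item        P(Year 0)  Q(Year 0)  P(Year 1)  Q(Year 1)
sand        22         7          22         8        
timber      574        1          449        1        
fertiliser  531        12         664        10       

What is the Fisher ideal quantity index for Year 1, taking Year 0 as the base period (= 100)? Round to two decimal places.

85.06

Laspeyres component (base-period weights):
ΣP(Year 0)Q(Year 1) = 22×8 + 574×1 + 531×10 = 176 + 574 + 5310 = 6060
ΣP(Year 0)Q(Year 0) = 22×7 + 574×1 + 531×12 = 154 + 574 + 6372 = 7100
L = 6060 / 7100 × 100 = 85.3521
Paasche component (current-period weights):
ΣP(Year 1)Q(Year 1) = 22×8 + 449×1 + 664×10 = 176 + 449 + 6640 = 7265
ΣP(Year 1)Q(Year 0) = 22×7 + 449×1 + 664×12 = 154 + 449 + 7968 = 8571
P = 7265 / 8571 × 100 = 84.7626
Fisher = √(L × P) = √(85.3521 × 84.7626) = 85.0568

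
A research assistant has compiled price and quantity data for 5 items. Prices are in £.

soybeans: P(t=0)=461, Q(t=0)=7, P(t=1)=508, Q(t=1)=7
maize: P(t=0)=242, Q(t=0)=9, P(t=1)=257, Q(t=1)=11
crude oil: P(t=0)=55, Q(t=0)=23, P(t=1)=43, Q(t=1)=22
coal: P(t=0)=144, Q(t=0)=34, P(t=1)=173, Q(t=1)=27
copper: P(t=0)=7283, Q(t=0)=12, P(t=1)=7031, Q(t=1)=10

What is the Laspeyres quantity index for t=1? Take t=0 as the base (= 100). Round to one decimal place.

Laspeyres quantity index uses base-period prices as weights.
ΣP(t=0)·Q(t=1) = 461×7 + 242×11 + 55×22 + 144×27 + 7283×10 = 3227 + 2662 + 1210 + 3888 + 72830 = 83817
ΣP(t=0)·Q(t=0) = 461×7 + 242×9 + 55×23 + 144×34 + 7283×12 = 3227 + 2178 + 1265 + 4896 + 87396 = 98962
Index = 83817 / 98962 × 100 = 84.6961

84.7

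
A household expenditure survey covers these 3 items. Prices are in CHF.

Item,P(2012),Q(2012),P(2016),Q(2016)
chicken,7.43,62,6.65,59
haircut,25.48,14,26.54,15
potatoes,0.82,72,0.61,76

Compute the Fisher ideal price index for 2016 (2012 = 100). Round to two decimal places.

Laspeyres component (base-period weights):
ΣP(2016)Q(2012) = 6.65×62 + 26.54×14 + 0.61×72 = 412.3 + 371.56 + 43.92 = 827.78
ΣP(2012)Q(2012) = 7.43×62 + 25.48×14 + 0.82×72 = 460.66 + 356.72 + 59.04 = 876.42
L = 827.78 / 876.42 × 100 = 94.4501
Paasche component (current-period weights):
ΣP(2016)Q(2016) = 6.65×59 + 26.54×15 + 0.61×76 = 392.35 + 398.1 + 46.36 = 836.81
ΣP(2012)Q(2016) = 7.43×59 + 25.48×15 + 0.82×76 = 438.37 + 382.2 + 62.32 = 882.89
P = 836.81 / 882.89 × 100 = 94.7808
Fisher = √(L × P) = √(94.4501 × 94.7808) = 94.6153

94.62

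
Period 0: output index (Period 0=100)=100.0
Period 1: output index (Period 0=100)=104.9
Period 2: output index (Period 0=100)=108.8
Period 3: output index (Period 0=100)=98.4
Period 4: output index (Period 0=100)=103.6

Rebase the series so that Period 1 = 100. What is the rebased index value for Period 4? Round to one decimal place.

98.8

Rebased(Period 4) = 103.6 / 104.9 × 100 = 98.7607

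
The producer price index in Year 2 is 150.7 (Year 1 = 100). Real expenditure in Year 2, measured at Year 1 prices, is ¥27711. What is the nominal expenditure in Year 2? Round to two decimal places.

41760.48

Nominal = Real × (Index/100) = 27711 × (150.7/100)
        = 27711 × 1.507 = 41760.4770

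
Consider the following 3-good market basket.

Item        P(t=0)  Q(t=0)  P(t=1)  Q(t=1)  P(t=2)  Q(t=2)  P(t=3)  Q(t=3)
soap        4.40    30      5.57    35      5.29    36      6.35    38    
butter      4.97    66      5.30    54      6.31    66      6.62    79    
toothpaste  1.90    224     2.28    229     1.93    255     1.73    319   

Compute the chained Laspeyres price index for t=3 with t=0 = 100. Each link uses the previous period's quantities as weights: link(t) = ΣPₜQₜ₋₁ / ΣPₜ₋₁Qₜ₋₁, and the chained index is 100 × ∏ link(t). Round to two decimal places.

112.71

Link t=0→t=1:
ΣP(t=1)Q(t=0) = 5.57×30 + 5.30×66 + 2.28×224 = 167.1 + 349.8 + 510.72 = 1027.62
ΣP(t=0)Q(t=0) = 4.40×30 + 4.97×66 + 1.90×224 = 132 + 328.02 + 425.6 = 885.62
link = 1027.62/885.62 = 1.160340
Link t=1→t=2:
ΣP(t=2)Q(t=1) = 5.29×35 + 6.31×54 + 1.93×229 = 185.15 + 340.74 + 441.97 = 967.86
ΣP(t=1)Q(t=1) = 5.57×35 + 5.30×54 + 2.28×229 = 194.95 + 286.2 + 522.12 = 1003.27
link = 967.86/1003.27 = 0.964705
Link t=2→t=3:
ΣP(t=3)Q(t=2) = 6.35×36 + 6.62×66 + 1.73×255 = 228.6 + 436.92 + 441.15 = 1106.67
ΣP(t=2)Q(t=2) = 5.29×36 + 6.31×66 + 1.93×255 = 190.44 + 416.46 + 492.15 = 1099.05
link = 1106.67/1099.05 = 1.006933
Chained index = 100 × 1.160340 × 0.964705 × 1.006933 = 112.7147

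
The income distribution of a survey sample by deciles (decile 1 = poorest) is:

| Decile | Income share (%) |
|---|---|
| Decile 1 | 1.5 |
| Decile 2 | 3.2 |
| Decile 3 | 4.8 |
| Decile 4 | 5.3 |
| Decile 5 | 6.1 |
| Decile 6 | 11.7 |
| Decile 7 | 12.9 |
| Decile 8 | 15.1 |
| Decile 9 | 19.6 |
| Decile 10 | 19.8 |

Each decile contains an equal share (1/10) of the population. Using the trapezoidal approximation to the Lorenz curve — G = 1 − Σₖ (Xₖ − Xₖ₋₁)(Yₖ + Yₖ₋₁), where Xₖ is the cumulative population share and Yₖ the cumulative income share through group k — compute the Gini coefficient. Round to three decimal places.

Cumulative income shares Yₖ: 0.0150, 0.0470, 0.0950, 0.1480, 0.2090, 0.3260, 0.4550, 0.6060, 0.8020, 1.0000
Σ (Xₖ−Xₖ₋₁)(Yₖ+Yₖ₋₁) = (1/10)(0.0150+0.0000) + (1/10)(0.0470+0.0150) + (1/10)(0.0950+0.0470) + (1/10)(0.1480+0.0950) + (1/10)(0.2090+0.1480) + (1/10)(0.3260+0.2090) + (1/10)(0.4550+0.3260) + (1/10)(0.6060+0.4550) + (1/10)(0.8020+0.6060) + (1/10)(1.0000+0.8020)
  = 0.0015 + 0.0062 + 0.0142 + 0.0243 + 0.0357 + 0.0535 + 0.0781 + 0.1061 + 0.1408 + 0.1802 = 0.6406
G = 1 − 0.6406 = 0.3594

0.359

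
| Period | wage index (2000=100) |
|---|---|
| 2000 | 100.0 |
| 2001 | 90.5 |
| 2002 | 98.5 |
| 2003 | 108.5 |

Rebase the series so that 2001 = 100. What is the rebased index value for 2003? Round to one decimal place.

119.9

Rebased(2003) = 108.5 / 90.5 × 100 = 119.8895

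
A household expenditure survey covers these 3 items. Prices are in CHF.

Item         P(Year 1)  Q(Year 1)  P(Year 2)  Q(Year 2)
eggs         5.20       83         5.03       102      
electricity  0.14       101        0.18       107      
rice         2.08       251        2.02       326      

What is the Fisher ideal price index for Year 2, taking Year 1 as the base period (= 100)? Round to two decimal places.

97.37

Laspeyres component (base-period weights):
ΣP(Year 2)Q(Year 1) = 5.03×83 + 0.18×101 + 2.02×251 = 417.49 + 18.18 + 507.02 = 942.69
ΣP(Year 1)Q(Year 1) = 5.20×83 + 0.14×101 + 2.08×251 = 431.6 + 14.14 + 522.08 = 967.82
L = 942.69 / 967.82 × 100 = 97.4034
Paasche component (current-period weights):
ΣP(Year 2)Q(Year 2) = 5.03×102 + 0.18×107 + 2.02×326 = 513.06 + 19.26 + 658.52 = 1190.84
ΣP(Year 1)Q(Year 2) = 5.20×102 + 0.14×107 + 2.08×326 = 530.4 + 14.98 + 678.08 = 1223.46
P = 1190.84 / 1223.46 × 100 = 97.3338
Fisher = √(L × P) = √(97.4034 × 97.3338) = 97.3686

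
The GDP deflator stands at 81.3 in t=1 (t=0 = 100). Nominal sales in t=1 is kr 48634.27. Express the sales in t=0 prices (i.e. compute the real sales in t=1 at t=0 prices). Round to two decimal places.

59820.75

Real = Nominal ÷ (Index/100) = 48634.27 ÷ (81.3/100)
     = 48634.27 ÷ 0.813 = 59820.7503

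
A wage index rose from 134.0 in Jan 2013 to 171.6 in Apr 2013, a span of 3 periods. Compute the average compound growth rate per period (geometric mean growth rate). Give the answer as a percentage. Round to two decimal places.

Growth factor = (171.6/134.0)^(1/3) = (1.280597)^(1/3) = 1.085936
Growth rate = 1.085936 − 1 = 0.085936 = 8.5936%

8.59%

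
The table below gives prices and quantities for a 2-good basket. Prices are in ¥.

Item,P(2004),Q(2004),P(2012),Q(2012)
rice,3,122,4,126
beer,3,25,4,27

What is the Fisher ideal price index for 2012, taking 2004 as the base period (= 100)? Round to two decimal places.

Laspeyres component (base-period weights):
ΣP(2012)Q(2004) = 4×122 + 4×25 = 488 + 100 = 588
ΣP(2004)Q(2004) = 3×122 + 3×25 = 366 + 75 = 441
L = 588 / 441 × 100 = 133.3333
Paasche component (current-period weights):
ΣP(2012)Q(2012) = 4×126 + 4×27 = 504 + 108 = 612
ΣP(2004)Q(2012) = 3×126 + 3×27 = 378 + 81 = 459
P = 612 / 459 × 100 = 133.3333
Fisher = √(L × P) = √(133.3333 × 133.3333) = 133.3333

133.33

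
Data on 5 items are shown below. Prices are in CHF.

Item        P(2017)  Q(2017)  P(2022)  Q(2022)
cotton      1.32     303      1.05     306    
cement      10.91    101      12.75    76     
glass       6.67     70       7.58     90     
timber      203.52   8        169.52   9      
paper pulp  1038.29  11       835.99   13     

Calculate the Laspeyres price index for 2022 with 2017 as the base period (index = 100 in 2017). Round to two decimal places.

Laspeyres price index uses base-period quantities as weights.
ΣP(2022)·Q(2017) = 1.05×303 + 12.75×101 + 7.58×70 + 169.52×8 + 835.99×11 = 318.15 + 1287.75 + 530.6 + 1356.16 + 9195.89 = 12688.55
ΣP(2017)·Q(2017) = 1.32×303 + 10.91×101 + 6.67×70 + 203.52×8 + 1038.29×11 = 399.96 + 1101.91 + 466.9 + 1628.16 + 11421.19 = 15018.12
Index = 12688.55 / 15018.12 × 100 = 84.4883

84.49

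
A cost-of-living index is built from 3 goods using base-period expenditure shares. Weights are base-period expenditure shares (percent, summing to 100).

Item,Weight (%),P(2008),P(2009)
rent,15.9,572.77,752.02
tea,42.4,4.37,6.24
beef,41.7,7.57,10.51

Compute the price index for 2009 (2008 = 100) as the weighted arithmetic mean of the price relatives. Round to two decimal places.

rent: 15.9 × (752.02/572.77) = 15.9 × 1.312953 = 20.8760
tea: 42.4 × (6.24/4.37) = 42.4 × 1.427918 = 60.5437
beef: 41.7 × (10.51/7.57) = 41.7 × 1.388375 = 57.8952
Index = Σ wᵢ·(p₁ᵢ/p₀ᵢ) = 20.8760 + 60.5437 + 57.8952 = 139.3149

139.31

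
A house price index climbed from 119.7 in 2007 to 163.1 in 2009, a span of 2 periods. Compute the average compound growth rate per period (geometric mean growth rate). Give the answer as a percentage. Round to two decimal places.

Growth factor = (163.1/119.7)^(1/2) = (1.362573)^(1/2) = 1.167293
Growth rate = 1.167293 − 1 = 0.167293 = 16.7293%

16.73%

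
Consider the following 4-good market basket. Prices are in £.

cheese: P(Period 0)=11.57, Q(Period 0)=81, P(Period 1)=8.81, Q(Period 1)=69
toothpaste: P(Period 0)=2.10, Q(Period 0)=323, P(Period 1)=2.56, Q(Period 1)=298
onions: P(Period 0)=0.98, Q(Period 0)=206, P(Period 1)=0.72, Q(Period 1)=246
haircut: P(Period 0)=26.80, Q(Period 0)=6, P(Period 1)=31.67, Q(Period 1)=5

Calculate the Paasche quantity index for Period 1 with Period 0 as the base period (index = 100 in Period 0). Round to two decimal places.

90.81

Paasche quantity index uses current-period prices as weights.
ΣP(Period 1)·Q(Period 1) = 8.81×69 + 2.56×298 + 0.72×246 + 31.67×5 = 607.89 + 762.88 + 177.12 + 158.35 = 1706.24
ΣP(Period 1)·Q(Period 0) = 8.81×81 + 2.56×323 + 0.72×206 + 31.67×6 = 713.61 + 826.88 + 148.32 + 190.02 = 1878.83
Index = 1706.24 / 1878.83 × 100 = 90.8140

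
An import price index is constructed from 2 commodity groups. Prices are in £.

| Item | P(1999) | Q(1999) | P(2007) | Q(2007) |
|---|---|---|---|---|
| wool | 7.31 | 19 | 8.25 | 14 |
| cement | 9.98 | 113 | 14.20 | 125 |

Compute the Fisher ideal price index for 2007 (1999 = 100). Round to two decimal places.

Laspeyres component (base-period weights):
ΣP(2007)Q(1999) = 8.25×19 + 14.20×113 = 156.75 + 1604.6 = 1761.35
ΣP(1999)Q(1999) = 7.31×19 + 9.98×113 = 138.89 + 1127.74 = 1266.63
L = 1761.35 / 1266.63 × 100 = 139.0580
Paasche component (current-period weights):
ΣP(2007)Q(2007) = 8.25×14 + 14.20×125 = 115.5 + 1775 = 1890.5
ΣP(1999)Q(2007) = 7.31×14 + 9.98×125 = 102.34 + 1247.5 = 1349.84
P = 1890.5 / 1349.84 × 100 = 140.0536
Fisher = √(L × P) = √(139.0580 × 140.0536) = 139.5549

139.55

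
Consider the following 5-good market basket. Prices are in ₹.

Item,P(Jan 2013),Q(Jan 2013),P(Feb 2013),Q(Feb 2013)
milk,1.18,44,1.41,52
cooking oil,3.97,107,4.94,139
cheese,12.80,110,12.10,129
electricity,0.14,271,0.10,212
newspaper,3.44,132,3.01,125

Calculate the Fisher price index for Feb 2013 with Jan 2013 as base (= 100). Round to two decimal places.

Laspeyres component (base-period weights):
ΣP(Feb 2013)Q(Jan 2013) = 1.41×44 + 4.94×107 + 12.10×110 + 0.10×271 + 3.01×132 = 62.04 + 528.58 + 1331 + 27.1 + 397.32 = 2346.04
ΣP(Jan 2013)Q(Jan 2013) = 1.18×44 + 3.97×107 + 12.80×110 + 0.14×271 + 3.44×132 = 51.92 + 424.79 + 1408 + 37.94 + 454.08 = 2376.73
L = 2346.04 / 2376.73 × 100 = 98.7087
Paasche component (current-period weights):
ΣP(Feb 2013)Q(Feb 2013) = 1.41×52 + 4.94×139 + 12.10×129 + 0.10×212 + 3.01×125 = 73.32 + 686.66 + 1560.9 + 21.2 + 376.25 = 2718.33
ΣP(Jan 2013)Q(Feb 2013) = 1.18×52 + 3.97×139 + 12.80×129 + 0.14×212 + 3.44×125 = 61.36 + 551.83 + 1651.2 + 29.68 + 430 = 2724.07
P = 2718.33 / 2724.07 × 100 = 99.7893
Fisher = √(L × P) = √(98.7087 × 99.7893) = 99.2475

99.25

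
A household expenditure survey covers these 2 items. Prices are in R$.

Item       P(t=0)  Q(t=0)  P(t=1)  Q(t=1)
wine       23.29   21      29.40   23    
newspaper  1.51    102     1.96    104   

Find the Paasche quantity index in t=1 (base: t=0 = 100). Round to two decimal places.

107.67

Paasche quantity index uses current-period prices as weights.
ΣP(t=1)·Q(t=1) = 29.40×23 + 1.96×104 = 676.2 + 203.84 = 880.04
ΣP(t=1)·Q(t=0) = 29.40×21 + 1.96×102 = 617.4 + 199.92 = 817.32
Index = 880.04 / 817.32 × 100 = 107.6739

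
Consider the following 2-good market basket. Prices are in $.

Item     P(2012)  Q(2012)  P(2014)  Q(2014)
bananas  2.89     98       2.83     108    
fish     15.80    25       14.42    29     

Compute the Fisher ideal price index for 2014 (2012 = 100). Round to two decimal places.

Laspeyres component (base-period weights):
ΣP(2014)Q(2012) = 2.83×98 + 14.42×25 = 277.34 + 360.5 = 637.84
ΣP(2012)Q(2012) = 2.89×98 + 15.80×25 = 283.22 + 395 = 678.22
L = 637.84 / 678.22 × 100 = 94.0462
Paasche component (current-period weights):
ΣP(2014)Q(2014) = 2.83×108 + 14.42×29 = 305.64 + 418.18 = 723.82
ΣP(2012)Q(2014) = 2.89×108 + 15.80×29 = 312.12 + 458.2 = 770.32
P = 723.82 / 770.32 × 100 = 93.9635
Fisher = √(L × P) = √(94.0462 × 93.9635) = 94.0049

94.00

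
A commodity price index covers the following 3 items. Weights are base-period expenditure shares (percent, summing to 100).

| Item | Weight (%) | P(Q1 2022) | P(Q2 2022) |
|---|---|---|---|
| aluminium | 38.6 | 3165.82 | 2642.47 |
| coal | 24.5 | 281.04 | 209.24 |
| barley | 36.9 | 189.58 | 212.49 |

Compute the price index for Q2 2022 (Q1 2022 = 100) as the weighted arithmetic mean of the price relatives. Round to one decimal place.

aluminium: 38.6 × (2642.47/3165.82) = 38.6 × 0.834687 = 32.2189
coal: 24.5 × (209.24/281.04) = 24.5 × 0.744520 = 18.2407
barley: 36.9 × (212.49/189.58) = 36.9 × 1.120846 = 41.3592
Index = Σ wᵢ·(p₁ᵢ/p₀ᵢ) = 32.2189 + 18.2407 + 41.3592 = 91.8189

91.8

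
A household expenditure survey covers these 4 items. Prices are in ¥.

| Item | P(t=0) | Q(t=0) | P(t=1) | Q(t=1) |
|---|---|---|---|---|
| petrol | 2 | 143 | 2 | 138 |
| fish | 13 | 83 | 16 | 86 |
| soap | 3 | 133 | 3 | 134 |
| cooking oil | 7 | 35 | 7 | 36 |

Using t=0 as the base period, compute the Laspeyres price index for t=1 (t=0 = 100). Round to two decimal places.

112.39

Laspeyres price index uses base-period quantities as weights.
ΣP(t=1)·Q(t=0) = 2×143 + 16×83 + 3×133 + 7×35 = 286 + 1328 + 399 + 245 = 2258
ΣP(t=0)·Q(t=0) = 2×143 + 13×83 + 3×133 + 7×35 = 286 + 1079 + 399 + 245 = 2009
Index = 2258 / 2009 × 100 = 112.3942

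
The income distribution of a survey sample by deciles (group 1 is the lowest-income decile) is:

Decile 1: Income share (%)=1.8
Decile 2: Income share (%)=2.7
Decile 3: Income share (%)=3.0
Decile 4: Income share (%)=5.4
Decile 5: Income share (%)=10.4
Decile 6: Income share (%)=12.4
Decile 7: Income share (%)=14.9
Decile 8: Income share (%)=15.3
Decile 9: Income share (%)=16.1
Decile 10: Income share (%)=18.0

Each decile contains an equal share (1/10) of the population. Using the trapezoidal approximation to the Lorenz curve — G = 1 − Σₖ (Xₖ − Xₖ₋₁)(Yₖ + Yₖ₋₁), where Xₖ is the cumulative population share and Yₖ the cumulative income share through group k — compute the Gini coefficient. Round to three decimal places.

Cumulative income shares Yₖ: 0.0180, 0.0450, 0.0750, 0.1290, 0.2330, 0.3570, 0.5060, 0.6590, 0.8200, 1.0000
Σ (Xₖ−Xₖ₋₁)(Yₖ+Yₖ₋₁) = (1/10)(0.0180+0.0000) + (1/10)(0.0450+0.0180) + (1/10)(0.0750+0.0450) + (1/10)(0.1290+0.0750) + (1/10)(0.2330+0.1290) + (1/10)(0.3570+0.2330) + (1/10)(0.5060+0.3570) + (1/10)(0.6590+0.5060) + (1/10)(0.8200+0.6590) + (1/10)(1.0000+0.8200)
  = 0.0018 + 0.0063 + 0.0120 + 0.0204 + 0.0362 + 0.0590 + 0.0863 + 0.1165 + 0.1479 + 0.1820 = 0.6684
G = 1 − 0.6684 = 0.3316

0.332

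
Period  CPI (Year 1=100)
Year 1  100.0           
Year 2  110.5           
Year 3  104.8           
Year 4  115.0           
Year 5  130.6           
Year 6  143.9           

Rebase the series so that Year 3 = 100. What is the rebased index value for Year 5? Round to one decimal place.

124.6

Rebased(Year 5) = 130.6 / 104.8 × 100 = 124.6183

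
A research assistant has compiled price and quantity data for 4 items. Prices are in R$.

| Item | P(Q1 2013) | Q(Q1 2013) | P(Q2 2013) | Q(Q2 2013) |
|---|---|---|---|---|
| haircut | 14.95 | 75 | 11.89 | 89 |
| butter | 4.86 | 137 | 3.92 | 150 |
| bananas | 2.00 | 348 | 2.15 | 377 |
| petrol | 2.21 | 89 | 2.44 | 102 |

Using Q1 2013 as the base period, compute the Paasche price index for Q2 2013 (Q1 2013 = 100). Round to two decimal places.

89.03

Paasche price index uses current-period quantities as weights.
ΣP(Q2 2013)·Q(Q2 2013) = 11.89×89 + 3.92×150 + 2.15×377 + 2.44×102 = 1058.21 + 588 + 810.55 + 248.88 = 2705.64
ΣP(Q1 2013)·Q(Q2 2013) = 14.95×89 + 4.86×150 + 2.00×377 + 2.21×102 = 1330.55 + 729 + 754 + 225.42 = 3038.97
Index = 2705.64 / 3038.97 × 100 = 89.0315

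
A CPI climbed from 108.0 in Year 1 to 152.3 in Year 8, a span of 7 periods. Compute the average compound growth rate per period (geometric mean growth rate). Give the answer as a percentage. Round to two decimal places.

5.03%

Growth factor = (152.3/108.0)^(1/7) = (1.410185)^(1/7) = 1.050329
Growth rate = 1.050329 − 1 = 0.050329 = 5.0329%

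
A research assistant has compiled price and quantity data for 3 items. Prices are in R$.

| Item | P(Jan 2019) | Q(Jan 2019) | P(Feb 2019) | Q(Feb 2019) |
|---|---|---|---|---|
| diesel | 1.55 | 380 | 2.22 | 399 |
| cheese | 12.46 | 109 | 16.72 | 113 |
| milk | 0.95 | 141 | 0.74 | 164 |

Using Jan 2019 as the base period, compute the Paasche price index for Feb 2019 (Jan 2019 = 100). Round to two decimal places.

Paasche price index uses current-period quantities as weights.
ΣP(Feb 2019)·Q(Feb 2019) = 2.22×399 + 16.72×113 + 0.74×164 = 885.78 + 1889.36 + 121.36 = 2896.5
ΣP(Jan 2019)·Q(Feb 2019) = 1.55×399 + 12.46×113 + 0.95×164 = 618.45 + 1407.98 + 155.8 = 2182.23
Index = 2896.5 / 2182.23 × 100 = 132.7312

132.73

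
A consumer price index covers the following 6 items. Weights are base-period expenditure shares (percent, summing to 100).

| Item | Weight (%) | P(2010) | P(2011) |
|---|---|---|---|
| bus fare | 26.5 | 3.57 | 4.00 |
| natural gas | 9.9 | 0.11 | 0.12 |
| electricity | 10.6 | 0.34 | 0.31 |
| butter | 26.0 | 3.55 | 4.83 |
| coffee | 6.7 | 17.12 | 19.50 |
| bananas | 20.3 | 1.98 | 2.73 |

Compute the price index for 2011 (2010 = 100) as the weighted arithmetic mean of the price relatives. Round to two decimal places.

121.15

bus fare: 26.5 × (4.00/3.57) = 26.5 × 1.120448 = 29.6919
natural gas: 9.9 × (0.12/0.11) = 9.9 × 1.090909 = 10.8000
electricity: 10.6 × (0.31/0.34) = 10.6 × 0.911765 = 9.6647
butter: 26.0 × (4.83/3.55) = 26.0 × 1.360563 = 35.3746
coffee: 6.7 × (19.50/17.12) = 6.7 × 1.139019 = 7.6314
bananas: 20.3 × (2.73/1.98) = 20.3 × 1.378788 = 27.9894
Index = Σ wᵢ·(p₁ᵢ/p₀ᵢ) = 29.6919 + 10.8000 + 9.6647 + 35.3746 + 7.6314 + 27.9894 = 121.1520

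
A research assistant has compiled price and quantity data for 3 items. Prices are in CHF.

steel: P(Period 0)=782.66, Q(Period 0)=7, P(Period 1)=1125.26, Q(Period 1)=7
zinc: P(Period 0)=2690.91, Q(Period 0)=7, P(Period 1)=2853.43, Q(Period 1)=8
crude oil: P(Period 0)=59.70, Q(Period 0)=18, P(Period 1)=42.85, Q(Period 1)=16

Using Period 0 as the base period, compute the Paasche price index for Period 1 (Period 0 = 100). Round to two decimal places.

112.26

Paasche price index uses current-period quantities as weights.
ΣP(Period 1)·Q(Period 1) = 1125.26×7 + 2853.43×8 + 42.85×16 = 7876.82 + 22827.44 + 685.6 = 31389.86
ΣP(Period 0)·Q(Period 1) = 782.66×7 + 2690.91×8 + 59.70×16 = 5478.62 + 21527.28 + 955.2 = 27961.1
Index = 31389.86 / 27961.1 × 100 = 112.2626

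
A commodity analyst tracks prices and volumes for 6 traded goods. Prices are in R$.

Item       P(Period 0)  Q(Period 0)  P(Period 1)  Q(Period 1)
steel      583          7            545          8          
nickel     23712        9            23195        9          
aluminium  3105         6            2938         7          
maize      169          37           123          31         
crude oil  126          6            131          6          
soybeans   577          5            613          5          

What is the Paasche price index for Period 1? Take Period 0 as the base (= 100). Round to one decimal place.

Paasche price index uses current-period quantities as weights.
ΣP(Period 1)·Q(Period 1) = 545×8 + 23195×9 + 2938×7 + 123×31 + 131×6 + 613×5 = 4360 + 208755 + 20566 + 3813 + 786 + 3065 = 241345
ΣP(Period 0)·Q(Period 1) = 583×8 + 23712×9 + 3105×7 + 169×31 + 126×6 + 577×5 = 4664 + 213408 + 21735 + 5239 + 756 + 2885 = 248687
Index = 241345 / 248687 × 100 = 97.0477

97.0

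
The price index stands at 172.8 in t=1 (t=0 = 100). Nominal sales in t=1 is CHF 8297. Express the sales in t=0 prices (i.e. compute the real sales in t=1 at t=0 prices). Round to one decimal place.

4801.5

Real = Nominal ÷ (Index/100) = 8297 ÷ (172.8/100)
     = 8297 ÷ 1.728 = 4801.5046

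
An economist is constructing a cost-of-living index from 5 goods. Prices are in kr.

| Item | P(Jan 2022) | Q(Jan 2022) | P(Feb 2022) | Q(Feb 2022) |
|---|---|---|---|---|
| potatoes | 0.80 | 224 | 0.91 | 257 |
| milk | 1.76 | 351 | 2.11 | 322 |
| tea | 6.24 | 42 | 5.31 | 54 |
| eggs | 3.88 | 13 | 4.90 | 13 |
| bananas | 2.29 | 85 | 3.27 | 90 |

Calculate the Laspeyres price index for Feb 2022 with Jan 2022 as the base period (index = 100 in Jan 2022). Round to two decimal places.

Laspeyres price index uses base-period quantities as weights.
ΣP(Feb 2022)·Q(Jan 2022) = 0.91×224 + 2.11×351 + 5.31×42 + 4.90×13 + 3.27×85 = 203.84 + 740.61 + 223.02 + 63.7 + 277.95 = 1509.12
ΣP(Jan 2022)·Q(Jan 2022) = 0.80×224 + 1.76×351 + 6.24×42 + 3.88×13 + 2.29×85 = 179.2 + 617.76 + 262.08 + 50.44 + 194.65 = 1304.13
Index = 1509.12 / 1304.13 × 100 = 115.7185

115.72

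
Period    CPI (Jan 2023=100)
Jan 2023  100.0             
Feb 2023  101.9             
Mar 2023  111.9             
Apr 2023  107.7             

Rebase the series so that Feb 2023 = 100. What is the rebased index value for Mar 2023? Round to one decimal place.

109.8

Rebased(Mar 2023) = 111.9 / 101.9 × 100 = 109.8135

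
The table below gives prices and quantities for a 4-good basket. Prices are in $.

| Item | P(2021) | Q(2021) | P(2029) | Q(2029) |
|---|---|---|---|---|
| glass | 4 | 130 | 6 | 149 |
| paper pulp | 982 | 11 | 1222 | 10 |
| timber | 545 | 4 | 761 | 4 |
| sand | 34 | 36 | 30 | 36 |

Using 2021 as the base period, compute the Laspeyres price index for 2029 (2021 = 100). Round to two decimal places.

124.58

Laspeyres price index uses base-period quantities as weights.
ΣP(2029)·Q(2021) = 6×130 + 1222×11 + 761×4 + 30×36 = 780 + 13442 + 3044 + 1080 = 18346
ΣP(2021)·Q(2021) = 4×130 + 982×11 + 545×4 + 34×36 = 520 + 10802 + 2180 + 1224 = 14726
Index = 18346 / 14726 × 100 = 124.5824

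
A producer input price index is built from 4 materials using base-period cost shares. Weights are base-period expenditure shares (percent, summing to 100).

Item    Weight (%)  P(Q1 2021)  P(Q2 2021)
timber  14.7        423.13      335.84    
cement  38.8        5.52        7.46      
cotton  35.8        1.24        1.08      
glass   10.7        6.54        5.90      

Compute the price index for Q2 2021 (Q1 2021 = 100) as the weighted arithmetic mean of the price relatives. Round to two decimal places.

timber: 14.7 × (335.84/423.13) = 14.7 × 0.793704 = 11.6674
cement: 38.8 × (7.46/5.52) = 38.8 × 1.351449 = 52.4362
cotton: 35.8 × (1.08/1.24) = 35.8 × 0.870968 = 31.1806
glass: 10.7 × (5.90/6.54) = 10.7 × 0.902141 = 9.6529
Index = Σ wᵢ·(p₁ᵢ/p₀ᵢ) = 11.6674 + 52.4362 + 31.1806 + 9.6529 = 104.9372

104.94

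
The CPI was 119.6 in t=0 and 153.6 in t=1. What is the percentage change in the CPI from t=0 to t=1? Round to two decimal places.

28.43%

Change = (153.6 − 119.6) / 119.6 × 100
       = 34.0 / 119.6 × 100 = 28.4281%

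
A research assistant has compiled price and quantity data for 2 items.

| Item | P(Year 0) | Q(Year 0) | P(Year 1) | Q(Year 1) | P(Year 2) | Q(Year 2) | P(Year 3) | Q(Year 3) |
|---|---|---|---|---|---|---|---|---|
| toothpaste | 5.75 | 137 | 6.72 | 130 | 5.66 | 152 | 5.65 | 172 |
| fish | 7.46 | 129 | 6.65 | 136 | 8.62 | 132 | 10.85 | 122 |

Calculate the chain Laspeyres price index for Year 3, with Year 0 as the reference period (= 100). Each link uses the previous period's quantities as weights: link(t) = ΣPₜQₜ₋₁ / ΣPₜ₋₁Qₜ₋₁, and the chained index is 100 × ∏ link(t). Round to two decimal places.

125.04

Link Year 0→Year 1:
ΣP(Year 1)Q(Year 0) = 6.72×137 + 6.65×129 = 920.64 + 857.85 = 1778.49
ΣP(Year 0)Q(Year 0) = 5.75×137 + 7.46×129 = 787.75 + 962.34 = 1750.09
link = 1778.49/1750.09 = 1.016228
Link Year 1→Year 2:
ΣP(Year 2)Q(Year 1) = 5.66×130 + 8.62×136 = 735.8 + 1172.32 = 1908.12
ΣP(Year 1)Q(Year 1) = 6.72×130 + 6.65×136 = 873.6 + 904.4 = 1778
link = 1908.12/1778 = 1.073183
Link Year 2→Year 3:
ΣP(Year 3)Q(Year 2) = 5.65×152 + 10.85×132 = 858.8 + 1432.2 = 2291
ΣP(Year 2)Q(Year 2) = 5.66×152 + 8.62×132 = 860.32 + 1137.84 = 1998.16
link = 2291/1998.16 = 1.146555
Chained index = 100 × 1.016228 × 1.073183 × 1.146555 = 125.0431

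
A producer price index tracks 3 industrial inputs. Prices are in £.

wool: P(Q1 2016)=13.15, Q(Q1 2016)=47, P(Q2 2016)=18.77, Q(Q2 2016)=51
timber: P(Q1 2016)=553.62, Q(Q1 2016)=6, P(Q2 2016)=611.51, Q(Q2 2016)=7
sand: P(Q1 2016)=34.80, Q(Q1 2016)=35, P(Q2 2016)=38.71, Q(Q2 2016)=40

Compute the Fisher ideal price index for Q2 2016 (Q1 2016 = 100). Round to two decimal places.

114.40

Laspeyres component (base-period weights):
ΣP(Q2 2016)Q(Q1 2016) = 18.77×47 + 611.51×6 + 38.71×35 = 882.19 + 3669.06 + 1354.85 = 5906.1
ΣP(Q1 2016)Q(Q1 2016) = 13.15×47 + 553.62×6 + 34.80×35 = 618.05 + 3321.72 + 1218 = 5157.77
L = 5906.1 / 5157.77 × 100 = 114.5088
Paasche component (current-period weights):
ΣP(Q2 2016)Q(Q2 2016) = 18.77×51 + 611.51×7 + 38.71×40 = 957.27 + 4280.57 + 1548.4 = 6786.24
ΣP(Q1 2016)Q(Q2 2016) = 13.15×51 + 553.62×7 + 34.80×40 = 670.65 + 3875.34 + 1392 = 5937.99
P = 6786.24 / 5937.99 × 100 = 114.2851
Fisher = √(L × P) = √(114.5088 × 114.2851) = 114.3969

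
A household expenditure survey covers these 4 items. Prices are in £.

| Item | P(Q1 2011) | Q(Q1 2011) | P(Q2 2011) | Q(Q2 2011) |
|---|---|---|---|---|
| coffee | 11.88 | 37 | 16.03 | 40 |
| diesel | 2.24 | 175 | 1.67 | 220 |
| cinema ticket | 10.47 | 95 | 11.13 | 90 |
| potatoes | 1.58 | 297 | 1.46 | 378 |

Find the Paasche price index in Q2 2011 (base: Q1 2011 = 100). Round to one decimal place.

Paasche price index uses current-period quantities as weights.
ΣP(Q2 2011)·Q(Q2 2011) = 16.03×40 + 1.67×220 + 11.13×90 + 1.46×378 = 641.2 + 367.4 + 1001.7 + 551.88 = 2562.18
ΣP(Q1 2011)·Q(Q2 2011) = 11.88×40 + 2.24×220 + 10.47×90 + 1.58×378 = 475.2 + 492.8 + 942.3 + 597.24 = 2507.54
Index = 2562.18 / 2507.54 × 100 = 102.1790

102.2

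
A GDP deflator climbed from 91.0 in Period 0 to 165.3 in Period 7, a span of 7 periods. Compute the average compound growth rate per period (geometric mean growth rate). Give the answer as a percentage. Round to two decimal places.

Growth factor = (165.3/91.0)^(1/7) = (1.816484)^(1/7) = 1.089013
Growth rate = 1.089013 − 1 = 0.089013 = 8.9013%

8.90%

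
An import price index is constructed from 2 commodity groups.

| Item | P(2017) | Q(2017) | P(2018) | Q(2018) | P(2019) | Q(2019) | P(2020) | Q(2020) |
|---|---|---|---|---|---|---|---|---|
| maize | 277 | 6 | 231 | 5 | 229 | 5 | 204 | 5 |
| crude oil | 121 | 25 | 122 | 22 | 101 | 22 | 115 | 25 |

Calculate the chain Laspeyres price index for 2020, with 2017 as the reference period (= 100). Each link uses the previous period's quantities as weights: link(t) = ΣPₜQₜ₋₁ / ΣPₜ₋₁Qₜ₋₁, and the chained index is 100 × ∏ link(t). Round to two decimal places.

87.52

Link 2017→2018:
ΣP(2018)Q(2017) = 231×6 + 122×25 = 1386 + 3050 = 4436
ΣP(2017)Q(2017) = 277×6 + 121×25 = 1662 + 3025 = 4687
link = 4436/4687 = 0.946448
Link 2018→2019:
ΣP(2019)Q(2018) = 229×5 + 101×22 = 1145 + 2222 = 3367
ΣP(2018)Q(2018) = 231×5 + 122×22 = 1155 + 2684 = 3839
link = 3367/3839 = 0.877051
Link 2019→2020:
ΣP(2020)Q(2019) = 204×5 + 115×22 = 1020 + 2530 = 3550
ΣP(2019)Q(2019) = 229×5 + 101×22 = 1145 + 2222 = 3367
link = 3550/3367 = 1.054351
Chained index = 100 × 0.946448 × 0.877051 × 1.054351 = 87.5199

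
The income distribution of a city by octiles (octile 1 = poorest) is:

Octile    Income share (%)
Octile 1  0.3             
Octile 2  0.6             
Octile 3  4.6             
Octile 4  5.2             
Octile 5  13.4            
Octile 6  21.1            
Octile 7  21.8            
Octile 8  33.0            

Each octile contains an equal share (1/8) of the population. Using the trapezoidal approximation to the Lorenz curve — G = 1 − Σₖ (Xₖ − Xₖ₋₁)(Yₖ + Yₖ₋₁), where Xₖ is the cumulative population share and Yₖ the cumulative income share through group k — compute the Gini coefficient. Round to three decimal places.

0.491

Cumulative income shares Yₖ: 0.0030, 0.0090, 0.0550, 0.1070, 0.2410, 0.4520, 0.6700, 1.0000
Σ (Xₖ−Xₖ₋₁)(Yₖ+Yₖ₋₁) = (1/8)(0.0030+0.0000) + (1/8)(0.0090+0.0030) + (1/8)(0.0550+0.0090) + (1/8)(0.1070+0.0550) + (1/8)(0.2410+0.1070) + (1/8)(0.4520+0.2410) + (1/8)(0.6700+0.4520) + (1/8)(1.0000+0.6700)
  = 0.0004 + 0.0015 + 0.0080 + 0.0203 + 0.0435 + 0.0866 + 0.1403 + 0.2087 = 0.5092
G = 1 − 0.5092 = 0.4908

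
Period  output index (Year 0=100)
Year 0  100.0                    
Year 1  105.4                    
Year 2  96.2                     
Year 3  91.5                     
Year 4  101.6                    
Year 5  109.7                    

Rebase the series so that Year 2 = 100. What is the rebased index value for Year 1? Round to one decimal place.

Rebased(Year 1) = 105.4 / 96.2 × 100 = 109.5634

109.6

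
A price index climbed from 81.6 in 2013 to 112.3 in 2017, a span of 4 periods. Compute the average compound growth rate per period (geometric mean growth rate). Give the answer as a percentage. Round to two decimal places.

Growth factor = (112.3/81.6)^(1/4) = (1.376225)^(1/4) = 1.083110
Growth rate = 1.083110 − 1 = 0.083110 = 8.3110%

8.31%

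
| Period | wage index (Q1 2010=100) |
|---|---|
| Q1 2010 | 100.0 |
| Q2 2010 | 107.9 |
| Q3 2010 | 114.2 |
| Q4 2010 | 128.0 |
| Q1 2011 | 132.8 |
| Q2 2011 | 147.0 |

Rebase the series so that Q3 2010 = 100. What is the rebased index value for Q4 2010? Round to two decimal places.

Rebased(Q4 2010) = 128.0 / 114.2 × 100 = 112.0841

112.08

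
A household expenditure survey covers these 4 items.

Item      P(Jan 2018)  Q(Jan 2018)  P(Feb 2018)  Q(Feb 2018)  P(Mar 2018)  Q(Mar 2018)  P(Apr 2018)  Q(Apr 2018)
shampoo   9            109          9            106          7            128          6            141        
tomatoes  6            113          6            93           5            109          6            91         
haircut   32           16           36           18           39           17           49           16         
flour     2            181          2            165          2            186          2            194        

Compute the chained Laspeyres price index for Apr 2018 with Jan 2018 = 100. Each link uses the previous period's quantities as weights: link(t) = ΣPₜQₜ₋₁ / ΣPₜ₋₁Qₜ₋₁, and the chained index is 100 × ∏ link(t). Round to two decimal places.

97.81

Link Jan 2018→Feb 2018:
ΣP(Feb 2018)Q(Jan 2018) = 9×109 + 6×113 + 36×16 + 2×181 = 981 + 678 + 576 + 362 = 2597
ΣP(Jan 2018)Q(Jan 2018) = 9×109 + 6×113 + 32×16 + 2×181 = 981 + 678 + 512 + 362 = 2533
link = 2597/2533 = 1.025266
Link Feb 2018→Mar 2018:
ΣP(Mar 2018)Q(Feb 2018) = 7×106 + 5×93 + 39×18 + 2×165 = 742 + 465 + 702 + 330 = 2239
ΣP(Feb 2018)Q(Feb 2018) = 9×106 + 6×93 + 36×18 + 2×165 = 954 + 558 + 648 + 330 = 2490
link = 2239/2490 = 0.899197
Link Mar 2018→Apr 2018:
ΣP(Apr 2018)Q(Mar 2018) = 6×128 + 6×109 + 49×17 + 2×186 = 768 + 654 + 833 + 372 = 2627
ΣP(Mar 2018)Q(Mar 2018) = 7×128 + 5×109 + 39×17 + 2×186 = 896 + 545 + 663 + 372 = 2476
link = 2627/2476 = 1.060985
Chained index = 100 × 1.025266 × 0.899197 × 1.060985 = 97.8140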